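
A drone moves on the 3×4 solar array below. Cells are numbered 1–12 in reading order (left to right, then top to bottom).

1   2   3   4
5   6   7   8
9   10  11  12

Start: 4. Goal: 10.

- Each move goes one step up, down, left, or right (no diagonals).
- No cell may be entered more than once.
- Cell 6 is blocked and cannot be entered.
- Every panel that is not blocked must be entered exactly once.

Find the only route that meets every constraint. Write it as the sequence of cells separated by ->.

4 -> 8 -> 12 -> 11 -> 7 -> 3 -> 2 -> 1 -> 5 -> 9 -> 10

Need to visit all 11 open cells exactly once, starting at 4 and ending at 10.
Cell 1 has only two open neighbours (5 and 2), so the path must pass straight through it: one of those is the cell it's entered from and the other is where it exits.
Route from 4: down 2 to 12, left 1 to 11, up 2 to 3, left 2 to 1, down 2 to 9, right 1 to 10 — 10 moves in all.
Check: all 11 open cells covered.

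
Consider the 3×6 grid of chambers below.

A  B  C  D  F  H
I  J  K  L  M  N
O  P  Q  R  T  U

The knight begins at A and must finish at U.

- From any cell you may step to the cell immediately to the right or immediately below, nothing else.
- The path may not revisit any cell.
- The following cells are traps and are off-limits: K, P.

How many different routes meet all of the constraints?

A right/down-only route from A to U makes exactly 2 down-moves and 5 right-moves in some order.
With no other constraints that would be C(7,2) = 21 routes.
Subtract routes through each blocked cell (inclusion–exclusion for overlaps): − through K: 12 − through P: 3 → 6.
That gives 6 routes.

6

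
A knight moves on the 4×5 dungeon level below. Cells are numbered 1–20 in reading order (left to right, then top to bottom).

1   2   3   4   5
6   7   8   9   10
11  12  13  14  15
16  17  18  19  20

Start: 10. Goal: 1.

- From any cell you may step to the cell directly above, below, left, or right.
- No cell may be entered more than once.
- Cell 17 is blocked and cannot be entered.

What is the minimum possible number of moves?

5

The Manhattan distance from 10 to 1 is |2−1| + |5−1| = 5, so at least 5 moves are needed.
A route of 5 moves achieves this: 10 → 5 → 4 → 3 → 2 → 1.
Since 5 matches the lower bound, it is optimal.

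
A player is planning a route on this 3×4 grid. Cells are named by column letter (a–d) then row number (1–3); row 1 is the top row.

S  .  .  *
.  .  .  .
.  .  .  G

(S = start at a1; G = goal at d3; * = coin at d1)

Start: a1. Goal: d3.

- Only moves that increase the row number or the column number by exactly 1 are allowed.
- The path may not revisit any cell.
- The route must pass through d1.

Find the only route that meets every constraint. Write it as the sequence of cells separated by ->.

a1 -> b1 -> c1 -> d1 -> d2 -> d3

Moves only go right or down, so the column and row indices never decrease.
Route from a1: right 3 to d1, down 2 to d3 — 5 moves in all.
Check: all required cells visited.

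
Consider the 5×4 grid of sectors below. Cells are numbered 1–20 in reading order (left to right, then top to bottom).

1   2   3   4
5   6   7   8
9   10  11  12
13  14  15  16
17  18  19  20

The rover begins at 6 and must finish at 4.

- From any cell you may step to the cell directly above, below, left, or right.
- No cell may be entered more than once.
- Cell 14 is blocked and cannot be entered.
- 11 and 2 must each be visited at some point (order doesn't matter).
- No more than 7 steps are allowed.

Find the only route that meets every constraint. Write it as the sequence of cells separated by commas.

6, 2, 3, 7, 11, 12, 8, 4

Any route must reach 11 and 2 and still end at 4 within 7 moves, so the order of the required stops is forced.
Route from 6: up to 2, right to 3, 2× down (reaching 11), right to 12, 2× up (reaching 4) — 7 moves in all.
Check: all required cells visited; 7 ≤ 7 moves.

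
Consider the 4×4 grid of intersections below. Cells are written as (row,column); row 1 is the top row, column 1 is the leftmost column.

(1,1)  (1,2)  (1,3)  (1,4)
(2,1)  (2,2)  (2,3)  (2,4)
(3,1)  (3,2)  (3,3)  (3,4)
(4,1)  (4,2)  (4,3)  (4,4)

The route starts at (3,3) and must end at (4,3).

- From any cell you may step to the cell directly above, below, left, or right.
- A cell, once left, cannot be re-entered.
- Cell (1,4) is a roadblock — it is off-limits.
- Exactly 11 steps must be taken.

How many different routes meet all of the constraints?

15

Need simple routes of exactly 11 moves from (3,3) to (4,3) (Manhattan distance 1, so 5 moves are spent on a detour and 5 undoing it).
Branch systematically from the start, pruning whenever the remaining move budget drops below the Manhattan distance to (4,3) or differs from it in parity. Grouping the completions by first move — via (2,3): 1; via (3,2): 6; via (3,4): 8 (no valid completion starts via (4,3)) — and summing: 1 + 6 + 8 = 15.
That gives 15 routes.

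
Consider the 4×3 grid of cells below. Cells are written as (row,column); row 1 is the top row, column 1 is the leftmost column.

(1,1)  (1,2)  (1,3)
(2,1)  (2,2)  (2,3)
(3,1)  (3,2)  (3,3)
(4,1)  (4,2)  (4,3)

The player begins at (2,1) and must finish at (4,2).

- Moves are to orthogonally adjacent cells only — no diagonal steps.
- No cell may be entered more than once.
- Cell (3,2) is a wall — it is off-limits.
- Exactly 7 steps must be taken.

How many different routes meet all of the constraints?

Need simple routes of exactly 7 moves from (2,1) to (4,2) (Manhattan distance 3, so 2 moves are spent on a detour and 2 undoing it).
Enumerating: (2,1) (1,1) (1,2) (2,2) (2,3) (3,3) (4,3) (4,2) | (2,1) (1,1) (1,2) (1,3) (2,3) (3,3) (4,3) (4,2) | (2,1) (2,2) (1,2) (1,3) (2,3) (3,3) (4,3) (4,2).
That gives 3 routes.

3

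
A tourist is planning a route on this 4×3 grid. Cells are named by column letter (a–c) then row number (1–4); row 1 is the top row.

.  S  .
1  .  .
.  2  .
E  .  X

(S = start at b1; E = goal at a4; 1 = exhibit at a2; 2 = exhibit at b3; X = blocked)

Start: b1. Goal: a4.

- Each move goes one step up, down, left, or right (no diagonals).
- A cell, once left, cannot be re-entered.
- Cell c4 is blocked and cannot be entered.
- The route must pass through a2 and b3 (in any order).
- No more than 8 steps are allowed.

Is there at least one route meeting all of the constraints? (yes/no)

One route that works: b1 → b2 → a2 → a3 → b3 → b4 → a4.

yes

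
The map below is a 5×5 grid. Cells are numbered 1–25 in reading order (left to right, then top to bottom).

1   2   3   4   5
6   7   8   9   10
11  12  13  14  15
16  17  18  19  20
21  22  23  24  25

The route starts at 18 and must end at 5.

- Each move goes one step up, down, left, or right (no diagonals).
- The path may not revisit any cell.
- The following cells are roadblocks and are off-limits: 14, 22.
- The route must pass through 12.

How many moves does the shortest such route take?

7

Any route passes through 12 somewhere between 18 and 5. Summing Manhattan distances along the two legs (18 → 12 → 5) gives a lower bound of 2 + 5 = 7 moves.
A route of 7 moves achieves this: 18 → 13 → 12 → 7 → 2 → 3 → 4 → 5.
Since 7 matches the lower bound, it is optimal.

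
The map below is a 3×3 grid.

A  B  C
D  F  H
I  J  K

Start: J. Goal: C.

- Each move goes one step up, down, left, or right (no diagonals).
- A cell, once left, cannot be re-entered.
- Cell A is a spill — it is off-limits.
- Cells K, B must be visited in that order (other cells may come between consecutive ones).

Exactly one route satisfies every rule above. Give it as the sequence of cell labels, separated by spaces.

J K H F B C

The waypoints must appear in the order K, B, with no cell reused.
Route from J: right to K, up to H, left to F, up to B, right to C — 5 moves in all.
Check: order respected (K at step 1, B at step 4).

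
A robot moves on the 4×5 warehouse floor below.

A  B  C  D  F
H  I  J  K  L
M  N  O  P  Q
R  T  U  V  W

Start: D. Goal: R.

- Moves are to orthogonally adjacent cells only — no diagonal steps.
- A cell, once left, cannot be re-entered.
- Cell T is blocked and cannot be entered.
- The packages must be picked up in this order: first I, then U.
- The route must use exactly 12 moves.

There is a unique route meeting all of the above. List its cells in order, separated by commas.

D, C, B, I, J, K, P, V, U, O, N, M, R

The waypoints must appear in the order I, U, with no cell reused.
Route from D: 2× left (reaching B), down to I, 2× right (reaching K), 2× down (reaching V), left to U, up to O, 2× left (reaching M), down to R — 12 moves in all.
Check: order respected (I at step 3, U at step 8); 12 moves as required.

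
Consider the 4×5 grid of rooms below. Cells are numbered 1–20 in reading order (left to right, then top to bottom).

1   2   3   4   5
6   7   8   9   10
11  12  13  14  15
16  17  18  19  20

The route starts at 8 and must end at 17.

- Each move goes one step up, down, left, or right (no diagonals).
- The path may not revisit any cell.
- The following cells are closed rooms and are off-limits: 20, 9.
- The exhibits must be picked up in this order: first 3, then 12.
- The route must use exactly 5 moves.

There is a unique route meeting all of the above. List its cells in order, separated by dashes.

8 - 3 - 2 - 7 - 12 - 17

The waypoints must appear in the order 3, 12, with no cell reused.
Route from 8: up to 3, left to 2, 3× down (reaching 17) — 5 moves in all.
Check: order respected (3 at step 1, 12 at step 4); 5 moves as required.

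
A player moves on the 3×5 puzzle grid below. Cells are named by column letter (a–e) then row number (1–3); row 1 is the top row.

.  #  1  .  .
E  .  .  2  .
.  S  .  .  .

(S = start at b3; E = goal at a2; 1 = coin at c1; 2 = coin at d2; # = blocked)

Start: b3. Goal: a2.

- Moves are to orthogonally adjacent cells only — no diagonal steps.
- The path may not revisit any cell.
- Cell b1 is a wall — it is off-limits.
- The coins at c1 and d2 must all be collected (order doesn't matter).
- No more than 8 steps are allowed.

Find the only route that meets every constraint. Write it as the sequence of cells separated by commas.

b3, c3, d3, d2, d1, c1, c2, b2, a2

The 8-move cap with required stops at c1, d2 leaves no slack for detours.
Route from b3: 2× right (reaching d3), 2× up (reaching d1), left to c1, down to c2, 2× left (reaching a2) — 8 moves in all.
Check: all required cells visited; 8 ≤ 8 moves.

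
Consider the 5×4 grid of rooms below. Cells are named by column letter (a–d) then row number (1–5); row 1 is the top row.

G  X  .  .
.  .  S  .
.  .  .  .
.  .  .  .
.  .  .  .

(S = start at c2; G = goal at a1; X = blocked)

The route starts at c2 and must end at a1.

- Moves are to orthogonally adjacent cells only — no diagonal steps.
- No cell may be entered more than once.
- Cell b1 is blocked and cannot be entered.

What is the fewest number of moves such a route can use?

The Manhattan distance from c2 to a1 is |2−1| + |3−1| = 3, so at least 3 moves are needed.
A route of 3 moves achieves this: c2 → b2 → a2 → a1.
Since 3 matches the lower bound, it is optimal.

3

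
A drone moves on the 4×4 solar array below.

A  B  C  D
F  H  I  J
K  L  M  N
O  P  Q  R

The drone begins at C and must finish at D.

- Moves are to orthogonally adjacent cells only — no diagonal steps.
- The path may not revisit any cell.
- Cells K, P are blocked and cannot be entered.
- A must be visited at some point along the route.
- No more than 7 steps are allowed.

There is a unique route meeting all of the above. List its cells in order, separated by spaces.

The budget equals the shortest possible length, so every move has to be on a shortest route through the required cells.
Route from C: left 2 to A, down 1 to F, right 3 to J, up 1 to D — 7 moves in all.
Check: all required cells visited; 7 ≤ 7 moves.

C B A F H I J D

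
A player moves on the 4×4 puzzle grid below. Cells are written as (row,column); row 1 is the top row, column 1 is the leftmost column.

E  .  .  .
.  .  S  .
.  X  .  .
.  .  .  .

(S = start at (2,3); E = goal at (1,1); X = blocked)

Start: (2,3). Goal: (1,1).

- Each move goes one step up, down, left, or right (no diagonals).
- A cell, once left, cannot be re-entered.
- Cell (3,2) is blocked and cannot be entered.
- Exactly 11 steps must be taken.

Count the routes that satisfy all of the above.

Need simple routes of exactly 11 moves from (2,3) to (1,1) (Manhattan distance 3, so 4 moves are spent on a detour and 4 undoing it).
Enumerating: (2,3) (1,3) (1,4) (2,4) (3,4) (4,4) (4,3) (4,2) (4,1) (3,1) (2,1) (1,1) | (2,3) (1,3) (1,4) (2,4) (3,4) (3,3) (4,3) (4,2) (4,1) (3,1) (2,1) (1,1) | (2,3) (3,3) (4,3) (4,4) (3,4) (2,4) (1,4) (1,3) (1,2) (2,2) (2,1) (1,1) | (2,3) (3,3) (3,4) (4,4) (4,3) (4,2) (4,1) (3,1) (2,1) (2,2) (1,2) (1,1) | (2,3) (2,4) (3,4) (4,4) (4,3) (4,2) (4,1) (3,1) (2,1) (2,2) (1,2) (1,1) | (2,3) (2,4) (3,4) (3,3) (4,3) (4,2) (4,1) (3,1) (2,1) (2,2) (1,2) (1,1).
That gives 6 routes.

6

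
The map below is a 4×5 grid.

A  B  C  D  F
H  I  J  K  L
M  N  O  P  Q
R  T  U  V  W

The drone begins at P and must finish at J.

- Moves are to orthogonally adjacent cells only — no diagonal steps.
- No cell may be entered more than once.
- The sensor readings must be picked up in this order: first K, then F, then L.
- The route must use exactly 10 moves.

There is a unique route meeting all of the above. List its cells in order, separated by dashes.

The waypoints must appear in the order K, F, L, with no cell reused.
Route from P: up 2 to D, right 1 to F, down 3 to W, left 2 to U, up 2 to J — 10 moves in all.
Check: order respected (K at step 1, F at step 3, L at step 4); 10 moves as required.

P - K - D - F - L - Q - W - V - U - O - J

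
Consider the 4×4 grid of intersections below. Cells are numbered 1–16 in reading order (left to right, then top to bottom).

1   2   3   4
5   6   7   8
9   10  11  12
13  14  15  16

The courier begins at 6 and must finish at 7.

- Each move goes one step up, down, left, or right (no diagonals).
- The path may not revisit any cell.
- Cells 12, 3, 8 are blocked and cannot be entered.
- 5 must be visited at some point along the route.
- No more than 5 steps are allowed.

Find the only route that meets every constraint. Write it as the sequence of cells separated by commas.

The budget equals the shortest possible length, so every move has to be on a shortest route through the required cells.
Route from 6: left 1 to 5, down 1 to 9, right 2 to 11, up 1 to 7 — 5 moves in all.
Check: all required cells visited; 5 ≤ 5 moves.

6, 5, 9, 10, 11, 7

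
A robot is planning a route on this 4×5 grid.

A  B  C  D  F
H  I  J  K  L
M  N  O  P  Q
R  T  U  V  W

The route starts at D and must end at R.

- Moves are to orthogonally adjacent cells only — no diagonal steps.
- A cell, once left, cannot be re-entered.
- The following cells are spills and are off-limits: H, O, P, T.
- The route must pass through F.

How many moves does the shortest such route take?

8

Any route passes through F somewhere between D and R. Summing Manhattan distances along the two legs (D → F → R) gives a lower bound of 1 + 7 = 8 moves.
A route of 8 moves achieves this: D → F → L → K → J → I → N → M → R.
Since 8 matches the lower bound, it is optimal.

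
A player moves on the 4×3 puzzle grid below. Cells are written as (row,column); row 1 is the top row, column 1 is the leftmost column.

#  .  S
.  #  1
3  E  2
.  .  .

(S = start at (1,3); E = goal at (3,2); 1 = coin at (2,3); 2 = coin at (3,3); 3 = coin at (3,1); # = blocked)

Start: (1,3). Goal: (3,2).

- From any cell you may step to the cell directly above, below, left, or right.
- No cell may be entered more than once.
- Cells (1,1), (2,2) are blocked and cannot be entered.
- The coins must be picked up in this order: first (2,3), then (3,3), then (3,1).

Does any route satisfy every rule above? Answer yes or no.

One route that works: (1,3) → (2,3) → (3,3) → (4,3) → (4,2) → (4,1) → (3,1) → (3,2).

yes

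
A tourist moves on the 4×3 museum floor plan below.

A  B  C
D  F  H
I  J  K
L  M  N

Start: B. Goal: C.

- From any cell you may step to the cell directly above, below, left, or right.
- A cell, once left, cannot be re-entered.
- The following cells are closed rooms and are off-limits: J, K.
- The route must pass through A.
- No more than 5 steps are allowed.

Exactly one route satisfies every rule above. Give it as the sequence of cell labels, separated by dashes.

B - A - D - F - H - C

The 5-move cap with required stops at A leaves no slack for detours.
Route from B: left to A, down to D, 2× right (reaching H), up to C — 5 moves in all.
Check: all required cells visited; 5 ≤ 5 moves.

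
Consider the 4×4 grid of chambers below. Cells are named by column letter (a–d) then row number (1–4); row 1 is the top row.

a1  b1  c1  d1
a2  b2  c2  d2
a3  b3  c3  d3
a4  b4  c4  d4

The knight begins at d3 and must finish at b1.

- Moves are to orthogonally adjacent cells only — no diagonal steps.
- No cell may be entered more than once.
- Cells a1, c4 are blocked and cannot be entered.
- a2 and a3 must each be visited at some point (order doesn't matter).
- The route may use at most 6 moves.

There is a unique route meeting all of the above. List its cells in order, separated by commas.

d3, c3, b3, a3, a2, b2, b1

The budget equals the shortest possible length, so every move has to be on a shortest route through the required cells.
Route from d3: 3× left (reaching a3), up to a2, right to b2, up to b1 — 6 moves in all.
Check: all required cells visited; 6 ≤ 6 moves.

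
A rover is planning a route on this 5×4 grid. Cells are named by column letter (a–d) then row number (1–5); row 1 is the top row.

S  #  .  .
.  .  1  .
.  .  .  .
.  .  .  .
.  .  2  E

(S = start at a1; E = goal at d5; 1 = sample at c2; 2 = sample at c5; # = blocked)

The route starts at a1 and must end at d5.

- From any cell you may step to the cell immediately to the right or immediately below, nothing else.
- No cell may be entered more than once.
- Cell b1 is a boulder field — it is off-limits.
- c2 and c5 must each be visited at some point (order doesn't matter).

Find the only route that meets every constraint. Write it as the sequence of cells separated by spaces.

a1 a2 b2 c2 c3 c4 c5 d5

Moves only go right or down, so the column and row indices never decrease.
Route from a1: down to a2, 2× right (reaching c2), 3× down (reaching c5), right to d5 — 7 moves in all.
Check: all required cells visited.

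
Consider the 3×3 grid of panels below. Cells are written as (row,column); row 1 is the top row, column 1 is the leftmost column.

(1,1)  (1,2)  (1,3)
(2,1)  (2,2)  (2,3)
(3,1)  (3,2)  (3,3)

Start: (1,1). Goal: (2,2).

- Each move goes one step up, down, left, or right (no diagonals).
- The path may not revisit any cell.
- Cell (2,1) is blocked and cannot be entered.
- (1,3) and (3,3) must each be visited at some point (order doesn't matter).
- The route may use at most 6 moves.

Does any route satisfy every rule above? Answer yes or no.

yes

One route that works: (1,1) → (1,2) → (1,3) → (2,3) → (3,3) → (3,2) → (2,2).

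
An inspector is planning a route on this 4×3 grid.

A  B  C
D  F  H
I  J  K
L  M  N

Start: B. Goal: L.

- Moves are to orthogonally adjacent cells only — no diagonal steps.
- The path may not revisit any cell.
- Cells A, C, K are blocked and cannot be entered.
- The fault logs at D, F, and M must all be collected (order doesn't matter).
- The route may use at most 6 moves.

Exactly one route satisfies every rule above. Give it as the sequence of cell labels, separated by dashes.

B - F - D - I - J - M - L

Any route must reach D, F, and M and still end at L within 6 moves, so the order of the required stops is forced.
Route from B: down 1 to F, left 1 to D, down 1 to I, right 1 to J, down 1 to M, left 1 to L — 6 moves in all.
Check: all required cells visited; 6 ≤ 6 moves.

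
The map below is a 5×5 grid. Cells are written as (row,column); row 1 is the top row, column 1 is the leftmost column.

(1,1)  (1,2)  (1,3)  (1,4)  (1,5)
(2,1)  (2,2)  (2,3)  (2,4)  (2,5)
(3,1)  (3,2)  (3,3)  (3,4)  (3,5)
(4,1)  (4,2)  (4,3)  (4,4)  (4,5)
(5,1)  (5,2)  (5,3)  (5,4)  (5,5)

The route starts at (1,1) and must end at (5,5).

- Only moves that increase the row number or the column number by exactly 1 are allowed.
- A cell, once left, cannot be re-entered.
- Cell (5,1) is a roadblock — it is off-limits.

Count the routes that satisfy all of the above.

A right/down-only route from (1,1) to (5,5) makes exactly 4 down-moves and 4 right-moves in some order.
With no other constraints that would be C(8,4) = 70 routes.
Subtract routes through each blocked cell (inclusion–exclusion for overlaps): − through (5,1): 1 → 69.
That gives 69 routes.

69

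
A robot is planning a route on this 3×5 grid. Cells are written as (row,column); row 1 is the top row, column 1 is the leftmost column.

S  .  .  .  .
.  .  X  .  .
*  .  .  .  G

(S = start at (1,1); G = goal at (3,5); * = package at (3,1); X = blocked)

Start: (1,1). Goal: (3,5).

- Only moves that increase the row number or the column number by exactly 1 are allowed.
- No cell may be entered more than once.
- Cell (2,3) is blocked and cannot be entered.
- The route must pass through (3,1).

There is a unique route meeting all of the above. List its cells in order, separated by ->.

(1,1) -> (2,1) -> (3,1) -> (3,2) -> (3,3) -> (3,4) -> (3,5)

Moves only go right or down, so the column and row indices never decrease.
Route from (1,1): down 2 to (3,1), right 4 to (3,5) — 6 moves in all.
Check: all required cells visited.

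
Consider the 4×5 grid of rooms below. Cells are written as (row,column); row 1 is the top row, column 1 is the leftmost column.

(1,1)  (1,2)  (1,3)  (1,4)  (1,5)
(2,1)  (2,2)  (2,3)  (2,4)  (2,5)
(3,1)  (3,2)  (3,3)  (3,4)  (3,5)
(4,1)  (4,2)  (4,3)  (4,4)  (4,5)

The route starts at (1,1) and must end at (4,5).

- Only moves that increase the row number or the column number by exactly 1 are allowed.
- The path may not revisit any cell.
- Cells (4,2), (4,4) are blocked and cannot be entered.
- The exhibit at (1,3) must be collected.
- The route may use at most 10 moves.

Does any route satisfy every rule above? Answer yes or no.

One route that works: (1,1) → (1,2) → (1,3) → (2,3) → (3,3) → (3,4) → (3,5) → (4,5).

yes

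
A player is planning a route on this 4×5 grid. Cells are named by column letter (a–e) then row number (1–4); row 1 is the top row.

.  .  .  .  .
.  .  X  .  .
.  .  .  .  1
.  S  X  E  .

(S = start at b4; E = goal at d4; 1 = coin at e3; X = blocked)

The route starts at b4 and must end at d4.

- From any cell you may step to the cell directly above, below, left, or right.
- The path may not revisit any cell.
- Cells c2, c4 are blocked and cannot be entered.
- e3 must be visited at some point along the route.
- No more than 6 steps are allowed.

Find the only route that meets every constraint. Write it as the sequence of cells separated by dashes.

The 6-move cap with required stops at e3 leaves no slack for detours.
Route from b4: up 1 to b3, right 3 to e3, down 1 to e4, left 1 to d4 — 6 moves in all.
Check: all required cells visited; 6 ≤ 6 moves.

b4 - b3 - c3 - d3 - e3 - e4 - d4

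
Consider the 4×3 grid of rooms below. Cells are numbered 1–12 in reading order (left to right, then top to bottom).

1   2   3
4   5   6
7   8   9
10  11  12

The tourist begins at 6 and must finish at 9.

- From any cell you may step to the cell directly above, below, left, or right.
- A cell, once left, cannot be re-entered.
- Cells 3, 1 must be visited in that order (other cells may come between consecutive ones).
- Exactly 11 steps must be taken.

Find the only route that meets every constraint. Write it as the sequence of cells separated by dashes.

The waypoints must appear in the order 3, 1, with no cell reused.
Route from 6: up to 3, 2× left (reaching 1), down to 4, right to 5, down to 8, left to 7, down to 10, 2× right (reaching 12), up to 9 — 11 moves in all.
Check: order respected (3 at step 1, 1 at step 3); 11 moves as required.

6 - 3 - 2 - 1 - 4 - 5 - 8 - 7 - 10 - 11 - 12 - 9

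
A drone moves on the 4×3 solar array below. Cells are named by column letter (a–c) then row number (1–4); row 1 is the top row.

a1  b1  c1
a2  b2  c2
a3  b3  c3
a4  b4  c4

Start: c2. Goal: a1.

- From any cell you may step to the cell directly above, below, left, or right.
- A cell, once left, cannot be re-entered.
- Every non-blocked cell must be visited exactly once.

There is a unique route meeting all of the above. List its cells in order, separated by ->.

Need to visit all 12 open cells exactly once, starting at c2 and ending at a1.
Route from c2: up to c1, left to b1, 2× down (reaching b3), right to c3, down to c4, 2× left (reaching a4), 3× up (reaching a1) — 11 moves in all.
Check: all 12 open cells covered.

c2 -> c1 -> b1 -> b2 -> b3 -> c3 -> c4 -> b4 -> a4 -> a3 -> a2 -> a1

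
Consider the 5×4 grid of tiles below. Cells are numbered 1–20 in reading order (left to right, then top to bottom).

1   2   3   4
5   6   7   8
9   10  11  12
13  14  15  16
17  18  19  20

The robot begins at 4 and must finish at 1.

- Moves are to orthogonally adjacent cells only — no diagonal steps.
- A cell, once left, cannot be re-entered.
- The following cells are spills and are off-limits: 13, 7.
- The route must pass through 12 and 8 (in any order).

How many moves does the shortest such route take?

Any route passes through 12 and 8 in some order between 4 and 1. Summing Manhattan distances along each leg and taking the cheapest ordering (4 → 12 → 8 → 1) gives a lower bound of 2 + 1 + 4 = 7 moves.
A route of 7 moves achieves this: 4 → 8 → 12 → 11 → 10 → 6 → 2 → 1.
Since 7 matches the lower bound, it is optimal.

7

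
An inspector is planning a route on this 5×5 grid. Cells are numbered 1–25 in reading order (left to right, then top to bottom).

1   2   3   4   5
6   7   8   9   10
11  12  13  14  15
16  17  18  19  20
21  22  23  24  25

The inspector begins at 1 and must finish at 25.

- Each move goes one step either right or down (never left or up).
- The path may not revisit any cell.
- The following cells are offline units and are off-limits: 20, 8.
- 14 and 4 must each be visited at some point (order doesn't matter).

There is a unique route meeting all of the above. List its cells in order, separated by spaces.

Moves only go right or down, so the column and row indices never decrease.
Route from 1: 3× right (reaching 4), 4× down (reaching 24), right to 25 — 8 moves in all.
Check: all required cells visited.

1 2 3 4 9 14 19 24 25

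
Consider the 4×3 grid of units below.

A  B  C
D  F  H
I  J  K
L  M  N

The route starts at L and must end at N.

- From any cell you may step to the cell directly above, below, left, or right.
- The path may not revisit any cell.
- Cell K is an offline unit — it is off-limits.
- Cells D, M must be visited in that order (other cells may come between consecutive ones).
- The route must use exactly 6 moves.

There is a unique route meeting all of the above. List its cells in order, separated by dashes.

The waypoints must appear in the order D, M, with no cell reused.
Route from L: up 2 to D, right 1 to F, down 2 to M, right 1 to N — 6 moves in all.
Check: order respected (D at step 2, M at step 5); 6 moves as required.

L - I - D - F - J - M - N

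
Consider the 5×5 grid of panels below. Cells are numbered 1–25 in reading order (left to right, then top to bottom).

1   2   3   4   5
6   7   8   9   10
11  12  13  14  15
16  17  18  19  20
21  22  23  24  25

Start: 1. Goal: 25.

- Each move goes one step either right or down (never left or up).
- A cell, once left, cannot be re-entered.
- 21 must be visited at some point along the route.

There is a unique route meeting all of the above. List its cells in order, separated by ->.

Moves only go right or down, so the column and row indices never decrease.
Route from 1: down 4 to 21, right 4 to 25 — 8 moves in all.
Check: all required cells visited.

1 -> 6 -> 11 -> 16 -> 21 -> 22 -> 23 -> 24 -> 25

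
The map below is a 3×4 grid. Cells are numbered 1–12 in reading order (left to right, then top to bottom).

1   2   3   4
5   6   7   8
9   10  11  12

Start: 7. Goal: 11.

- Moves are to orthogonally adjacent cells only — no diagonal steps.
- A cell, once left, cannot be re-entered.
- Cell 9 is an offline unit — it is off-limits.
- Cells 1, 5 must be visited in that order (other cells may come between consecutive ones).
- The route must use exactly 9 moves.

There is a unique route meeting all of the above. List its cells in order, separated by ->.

The waypoints must appear in the order 1, 5, with no cell reused.
Route from 7: right 1 to 8, up 1 to 4, left 3 to 1, down 1 to 5, right 1 to 6, down 1 to 10, right 1 to 11 — 9 moves in all.
Check: order respected (1 at step 5, 5 at step 6); 9 moves as required.

7 -> 8 -> 4 -> 3 -> 2 -> 1 -> 5 -> 6 -> 10 -> 11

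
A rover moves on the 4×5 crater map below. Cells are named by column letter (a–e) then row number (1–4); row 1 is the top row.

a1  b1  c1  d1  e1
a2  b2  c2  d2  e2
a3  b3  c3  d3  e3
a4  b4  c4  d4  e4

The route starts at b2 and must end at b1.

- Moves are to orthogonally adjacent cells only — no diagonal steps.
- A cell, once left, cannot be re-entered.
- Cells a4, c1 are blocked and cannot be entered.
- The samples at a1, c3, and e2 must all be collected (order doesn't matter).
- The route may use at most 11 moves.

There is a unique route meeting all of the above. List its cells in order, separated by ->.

b2 -> c2 -> d2 -> e2 -> e3 -> d3 -> c3 -> b3 -> a3 -> a2 -> a1 -> b1

The budget equals the shortest possible length, so every move has to be on a shortest route through the required cells.
Route from b2: right 3 to e2, down 1 to e3, left 4 to a3, up 2 to a1, right 1 to b1 — 11 moves in all.
Check: all required cells visited; 11 ≤ 11 moves.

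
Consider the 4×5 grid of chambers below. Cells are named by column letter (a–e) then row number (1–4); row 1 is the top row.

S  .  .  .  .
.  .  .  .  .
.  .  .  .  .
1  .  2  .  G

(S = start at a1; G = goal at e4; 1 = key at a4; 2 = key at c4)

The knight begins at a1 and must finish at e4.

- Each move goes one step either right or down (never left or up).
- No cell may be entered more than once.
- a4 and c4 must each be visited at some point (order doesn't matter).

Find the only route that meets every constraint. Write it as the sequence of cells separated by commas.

a1, a2, a3, a4, b4, c4, d4, e4

Moves only go right or down, so the column and row indices never decrease.
Route from a1: down 3 to a4, right 4 to e4 — 7 moves in all.
Check: all required cells visited.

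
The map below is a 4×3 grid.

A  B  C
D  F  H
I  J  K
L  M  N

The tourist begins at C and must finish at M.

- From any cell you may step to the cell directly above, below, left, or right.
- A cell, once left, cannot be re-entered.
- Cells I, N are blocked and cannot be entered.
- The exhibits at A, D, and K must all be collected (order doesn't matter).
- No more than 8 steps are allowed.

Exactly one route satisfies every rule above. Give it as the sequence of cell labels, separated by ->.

The budget equals the shortest possible length, so every move has to be on a shortest route through the required cells.
Route from C: 2× left (reaching A), down to D, 2× right (reaching H), down to K, left to J, down to M — 8 moves in all.
Check: all required cells visited; 8 ≤ 8 moves.

C -> B -> A -> D -> F -> H -> K -> J -> M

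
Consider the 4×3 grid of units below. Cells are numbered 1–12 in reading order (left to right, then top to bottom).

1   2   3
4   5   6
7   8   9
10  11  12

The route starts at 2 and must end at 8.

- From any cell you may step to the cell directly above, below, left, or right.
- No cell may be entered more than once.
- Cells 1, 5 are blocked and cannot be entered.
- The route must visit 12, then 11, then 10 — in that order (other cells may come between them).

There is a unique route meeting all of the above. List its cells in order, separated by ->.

2 -> 3 -> 6 -> 9 -> 12 -> 11 -> 10 -> 7 -> 8

The waypoints must appear in the order 12, 11, 10, with no cell reused.
Route from 2: right to 3, 3× down (reaching 12), 2× left (reaching 10), up to 7, right to 8 — 8 moves in all.
Check: order respected (12 at step 4, 11 at step 5, 10 at step 6).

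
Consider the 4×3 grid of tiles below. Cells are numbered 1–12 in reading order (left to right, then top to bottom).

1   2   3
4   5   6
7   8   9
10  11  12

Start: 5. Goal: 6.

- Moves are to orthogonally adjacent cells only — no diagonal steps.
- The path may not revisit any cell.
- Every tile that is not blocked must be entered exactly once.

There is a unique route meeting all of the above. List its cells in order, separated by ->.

5 -> 8 -> 9 -> 12 -> 11 -> 10 -> 7 -> 4 -> 1 -> 2 -> 3 -> 6

Need to visit all 12 open cells exactly once, starting at 5 and ending at 6.
Route from 5: down to 8, right to 9, down to 12, 2× left (reaching 10), 3× up (reaching 1), 2× right (reaching 3), down to 6 — 11 moves in all.
Check: all 12 open cells covered.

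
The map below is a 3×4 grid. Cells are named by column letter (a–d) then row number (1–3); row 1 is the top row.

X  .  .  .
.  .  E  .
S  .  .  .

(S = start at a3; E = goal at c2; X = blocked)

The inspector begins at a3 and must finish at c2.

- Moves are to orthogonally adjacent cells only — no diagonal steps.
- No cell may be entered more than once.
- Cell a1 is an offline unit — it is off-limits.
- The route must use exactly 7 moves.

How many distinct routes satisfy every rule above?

4

Need simple routes of exactly 7 moves from a3 to c2 (Manhattan distance 3, so 2 moves are spent on a detour and 2 undoing it).
Enumerating: a3 a2 b2 b1 c1 d1 d2 c2 | a3 a2 b2 b3 c3 d3 d2 c2 | a3 b3 b2 b1 c1 d1 d2 c2 | a3 b3 c3 d3 d2 d1 c1 c2.
That gives 4 routes.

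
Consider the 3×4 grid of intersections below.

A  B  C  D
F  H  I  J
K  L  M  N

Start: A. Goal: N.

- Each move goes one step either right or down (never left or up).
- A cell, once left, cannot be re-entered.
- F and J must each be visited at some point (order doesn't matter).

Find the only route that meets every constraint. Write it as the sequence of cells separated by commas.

Moves only go right or down, so the column and row indices never decrease.
Route from A: down to F, 3× right (reaching J), down to N — 5 moves in all.
Check: all required cells visited.

A, F, H, I, J, N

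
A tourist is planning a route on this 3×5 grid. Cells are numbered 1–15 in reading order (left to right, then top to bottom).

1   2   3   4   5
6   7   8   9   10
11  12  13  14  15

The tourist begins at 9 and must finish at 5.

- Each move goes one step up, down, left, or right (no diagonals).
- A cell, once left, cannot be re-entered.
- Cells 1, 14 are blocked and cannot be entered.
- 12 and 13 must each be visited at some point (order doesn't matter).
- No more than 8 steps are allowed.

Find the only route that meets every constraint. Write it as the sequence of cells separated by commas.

9, 8, 13, 12, 7, 2, 3, 4, 5

Any route must reach 12 and 13 and still end at 5 within 8 moves, so the order of the required stops is forced.
Route from 9: left to 8, down to 13, left to 12, 2× up (reaching 2), 3× right (reaching 5) — 8 moves in all.
Check: all required cells visited; 8 ≤ 8 moves.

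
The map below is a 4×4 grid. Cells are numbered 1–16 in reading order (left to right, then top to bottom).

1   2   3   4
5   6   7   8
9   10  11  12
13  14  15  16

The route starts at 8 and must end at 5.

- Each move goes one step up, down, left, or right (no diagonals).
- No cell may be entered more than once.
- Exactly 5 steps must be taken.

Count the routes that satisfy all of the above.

Need simple routes of exactly 5 moves from 8 to 5 (Manhattan distance 3, so 1 moves are spent on a detour and 1 undoing it).
Branch systematically from the start, pruning whenever the remaining move budget drops below the Manhattan distance to 5 or differs from it in parity. Grouping the completions by first move — via 4: 3; via 12: 3; via 7: 6 — and summing: 3 + 3 + 6 = 12.
That gives 12 routes.

12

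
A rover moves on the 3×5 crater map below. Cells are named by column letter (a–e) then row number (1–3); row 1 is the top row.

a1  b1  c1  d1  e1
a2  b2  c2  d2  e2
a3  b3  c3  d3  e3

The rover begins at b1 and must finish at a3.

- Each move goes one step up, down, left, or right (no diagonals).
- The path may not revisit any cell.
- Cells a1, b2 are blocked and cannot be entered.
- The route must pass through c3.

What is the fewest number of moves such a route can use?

5

Any route passes through c3 somewhere between b1 and a3. Summing Manhattan distances along the two legs (b1 → c3 → a3) gives a lower bound of 3 + 2 = 5 moves.
A route of 5 moves achieves this: b1 → c1 → c2 → c3 → b3 → a3.
Since 5 matches the lower bound, it is optimal.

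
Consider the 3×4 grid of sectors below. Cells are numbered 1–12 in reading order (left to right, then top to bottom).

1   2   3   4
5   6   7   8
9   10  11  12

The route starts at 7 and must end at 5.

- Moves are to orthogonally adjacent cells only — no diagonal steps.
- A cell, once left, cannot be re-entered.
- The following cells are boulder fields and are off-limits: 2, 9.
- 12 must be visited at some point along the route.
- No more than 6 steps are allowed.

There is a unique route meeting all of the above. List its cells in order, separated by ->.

7 -> 8 -> 12 -> 11 -> 10 -> 6 -> 5

Any route must reach 12 and still end at 5 within 6 moves, so the order of the required stops is forced.
Route from 7: right to 8, down to 12, 2× left (reaching 10), up to 6, left to 5 — 6 moves in all.
Check: all required cells visited; 6 ≤ 6 moves.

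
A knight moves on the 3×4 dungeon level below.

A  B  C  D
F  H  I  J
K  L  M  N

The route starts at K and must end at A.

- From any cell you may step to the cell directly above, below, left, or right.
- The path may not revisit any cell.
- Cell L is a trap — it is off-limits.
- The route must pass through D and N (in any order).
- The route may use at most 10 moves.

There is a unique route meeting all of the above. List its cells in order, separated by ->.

K -> F -> H -> I -> M -> N -> J -> D -> C -> B -> A

The 10-move cap with required stops at D, N leaves no slack for detours.
Route from K: up to F, 2× right (reaching I), down to M, right to N, 2× up (reaching D), 3× left (reaching A) — 10 moves in all.
Check: all required cells visited; 10 ≤ 10 moves.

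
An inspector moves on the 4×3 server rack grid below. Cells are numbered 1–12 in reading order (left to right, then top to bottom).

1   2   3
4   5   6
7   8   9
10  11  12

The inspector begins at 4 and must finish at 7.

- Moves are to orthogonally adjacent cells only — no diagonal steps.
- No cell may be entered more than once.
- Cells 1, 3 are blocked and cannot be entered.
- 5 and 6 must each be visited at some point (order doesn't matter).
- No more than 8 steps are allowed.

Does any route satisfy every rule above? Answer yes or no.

yes

One route that works: 4 → 5 → 6 → 9 → 8 → 7.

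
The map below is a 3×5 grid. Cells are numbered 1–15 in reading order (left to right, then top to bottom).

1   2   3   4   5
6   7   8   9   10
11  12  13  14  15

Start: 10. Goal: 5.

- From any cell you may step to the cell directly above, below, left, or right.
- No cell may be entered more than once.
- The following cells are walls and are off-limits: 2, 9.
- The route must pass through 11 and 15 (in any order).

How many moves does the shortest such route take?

11

Any route passes through 11 and 15 in some order between 10 and 5. Summing Manhattan distances along each leg and taking the cheapest ordering (10 → 11 → 15 → 5) gives a lower bound of 5 + 4 + 2 = 11 moves.
A route of 11 moves achieves this: 10 → 15 → 14 → 13 → 12 → 11 → 6 → 7 → 8 → 3 → 4 → 5.
Since 11 matches the lower bound, it is optimal.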